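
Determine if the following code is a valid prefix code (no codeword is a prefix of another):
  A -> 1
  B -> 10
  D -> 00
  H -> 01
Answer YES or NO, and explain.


Checking each pair (does one codeword prefix another?):
  A='1' vs B='10': prefix -- VIOLATION

NO -- this is NOT a valid prefix code. A (1) is a prefix of B (10).


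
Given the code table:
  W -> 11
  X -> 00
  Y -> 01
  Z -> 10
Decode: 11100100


Decoding:
11 -> W
10 -> Z
01 -> Y
00 -> X


Result: WZYX


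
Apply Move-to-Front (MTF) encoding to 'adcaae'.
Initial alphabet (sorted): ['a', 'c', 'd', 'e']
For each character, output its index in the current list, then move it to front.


MTF encoding:
'a': index 0 in ['a', 'c', 'd', 'e'] -> ['a', 'c', 'd', 'e']
'd': index 2 in ['a', 'c', 'd', 'e'] -> ['d', 'a', 'c', 'e']
'c': index 2 in ['d', 'a', 'c', 'e'] -> ['c', 'd', 'a', 'e']
'a': index 2 in ['c', 'd', 'a', 'e'] -> ['a', 'c', 'd', 'e']
'a': index 0 in ['a', 'c', 'd', 'e'] -> ['a', 'c', 'd', 'e']
'e': index 3 in ['a', 'c', 'd', 'e'] -> ['e', 'a', 'c', 'd']


Output: [0, 2, 2, 2, 0, 3]


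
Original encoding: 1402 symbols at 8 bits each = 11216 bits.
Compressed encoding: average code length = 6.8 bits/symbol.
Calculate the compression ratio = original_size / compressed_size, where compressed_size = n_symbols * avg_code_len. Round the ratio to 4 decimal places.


original_size = n_symbols * orig_bits = 1402 * 8 = 11216 bits
compressed_size = n_symbols * avg_code_len = 1402 * 6.8 = 9533.6 bits
ratio = original_size / compressed_size = 11216 / 9533.6 = 1.1765

Compression ratio = 1.1765


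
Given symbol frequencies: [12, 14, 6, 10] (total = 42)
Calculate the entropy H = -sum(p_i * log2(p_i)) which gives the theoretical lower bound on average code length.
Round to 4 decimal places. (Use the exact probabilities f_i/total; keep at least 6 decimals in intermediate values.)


Per-symbol terms -p_i * log2(p_i) with p_i = f_i/42:
  p = 12/42 = 0.285714: log2(p) = -1.807355, -p*log2(p) = 0.516387
  p = 14/42 = 0.333333: log2(p) = -1.584963, -p*log2(p) = 0.528321
  p = 6/42 = 0.142857: log2(p) = -2.807355, -p*log2(p) = 0.401051
  p = 10/42 = 0.238095: log2(p) = -2.070389, -p*log2(p) = 0.492950
H = 0.516387 + 0.528321 + 0.401051 + 0.492950 = 1.938709

H = 1.9387 bits/symbol


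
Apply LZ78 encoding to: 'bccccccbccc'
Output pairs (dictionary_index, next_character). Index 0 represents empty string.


LZ78 encoding steps:
Dictionary: {0: ''}
Step 1: w='' (idx 0), next='b' -> output (0, 'b'), add 'b' as idx 1
Step 2: w='' (idx 0), next='c' -> output (0, 'c'), add 'c' as idx 2
Step 3: w='c' (idx 2), next='c' -> output (2, 'c'), add 'cc' as idx 3
Step 4: w='cc' (idx 3), next='c' -> output (3, 'c'), add 'ccc' as idx 4
Step 5: w='b' (idx 1), next='c' -> output (1, 'c'), add 'bc' as idx 5
Step 6: w='cc' (idx 3), end of input -> output (3, '')


Encoded: [(0, 'b'), (0, 'c'), (2, 'c'), (3, 'c'), (1, 'c'), (3, '')]


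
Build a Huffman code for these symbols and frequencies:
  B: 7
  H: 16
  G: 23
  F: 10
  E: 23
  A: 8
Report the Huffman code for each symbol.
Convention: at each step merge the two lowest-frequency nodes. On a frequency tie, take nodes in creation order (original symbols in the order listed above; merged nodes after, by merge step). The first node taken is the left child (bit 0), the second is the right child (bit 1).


Huffman tree construction:
Step 1: Merge B(7) + A(8) = 15
Step 2: Merge F(10) + (B+A)(15) = 25
Step 3: Merge H(16) + G(23) = 39
Step 4: Merge E(23) + (F+(B+A))(25) = 48
Step 5: Merge (H+G)(39) + (E+(F+(B+A)))(48) = 87
Read each symbol's code off the tree from the root (left child = 0, right child = 1).

Codes:
  B: 1110 (length 4)
  H: 00 (length 2)
  G: 01 (length 2)
  F: 110 (length 3)
  E: 10 (length 2)
  A: 1111 (length 4)
Average code length: 214/87 = 2.4598 bits/symbol


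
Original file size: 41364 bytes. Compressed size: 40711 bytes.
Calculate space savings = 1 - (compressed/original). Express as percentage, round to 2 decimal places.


ratio = compressed/original = 40711/41364 = 0.984213
savings = 1 - ratio = 1 - 0.984213 = 0.015787
as a percentage: 0.015787 * 100 = 1.58%

Space savings = 1 - 40711/41364 = 1.58%


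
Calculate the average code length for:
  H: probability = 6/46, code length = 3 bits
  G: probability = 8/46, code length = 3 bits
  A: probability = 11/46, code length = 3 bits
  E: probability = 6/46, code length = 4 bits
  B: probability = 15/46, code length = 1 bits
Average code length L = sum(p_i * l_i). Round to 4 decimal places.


Weighted contributions p_i * l_i:
  H: (6/46) * 3 = 18/46
  G: (8/46) * 3 = 24/46
  A: (11/46) * 3 = 33/46
  E: (6/46) * 4 = 24/46
  B: (15/46) * 1 = 15/46
Sum = (18 + 24 + 33 + 24 + 15)/46 = 114/46

L = 114/46 = 2.4783 bits/symbol


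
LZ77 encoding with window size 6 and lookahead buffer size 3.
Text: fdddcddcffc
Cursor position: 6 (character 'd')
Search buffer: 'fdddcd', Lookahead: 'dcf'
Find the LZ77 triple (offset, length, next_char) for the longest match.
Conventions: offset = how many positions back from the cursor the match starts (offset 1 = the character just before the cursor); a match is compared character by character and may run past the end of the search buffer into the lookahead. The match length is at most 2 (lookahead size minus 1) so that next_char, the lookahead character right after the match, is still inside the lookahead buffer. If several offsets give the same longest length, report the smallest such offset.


Try each offset into the search buffer:
  offset=1 (pos 5, char 'd'): match length 1
  offset=2 (pos 4, char 'c'): match length 0
  offset=3 (pos 3, char 'd'): match length 2
  offset=4 (pos 2, char 'd'): match length 1
  offset=5 (pos 1, char 'd'): match length 1
  offset=6 (pos 0, char 'f'): match length 0
Longest match has length 2 at offset 3.
next_char = character at position 6 + 2 = 8 -> 'f'

Best match: offset=3, length=2 (matching 'dc' starting at position 3)
LZ77 triple: (3, 2, 'f')


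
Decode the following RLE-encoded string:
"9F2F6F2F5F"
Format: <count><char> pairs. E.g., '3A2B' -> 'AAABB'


Expanding each <count><char> pair:
  9F -> 'FFFFFFFFF'
  2F -> 'FF'
  6F -> 'FFFFFF'
  2F -> 'FF'
  5F -> 'FFFFF'

Decoded = FFFFFFFFFFFFFFFFFFFFFFFF


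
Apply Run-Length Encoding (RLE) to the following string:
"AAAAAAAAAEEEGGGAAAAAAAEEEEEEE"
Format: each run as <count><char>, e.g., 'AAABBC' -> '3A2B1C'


Scanning runs left to right:
  i=0: run of 'A' x 9 -> '9A'
  i=9: run of 'E' x 3 -> '3E'
  i=12: run of 'G' x 3 -> '3G'
  i=15: run of 'A' x 7 -> '7A'
  i=22: run of 'E' x 7 -> '7E'

RLE = 9A3E3G7A7E


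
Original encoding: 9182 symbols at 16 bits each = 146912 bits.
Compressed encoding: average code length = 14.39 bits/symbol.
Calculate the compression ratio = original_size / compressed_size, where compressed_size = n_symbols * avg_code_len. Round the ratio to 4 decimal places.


original_size = n_symbols * orig_bits = 9182 * 16 = 146912 bits
compressed_size = n_symbols * avg_code_len = 9182 * 14.39 = 132128.98 bits
ratio = original_size / compressed_size = 146912 / 132128.98 = 1.1119

Compression ratio = 1.1119


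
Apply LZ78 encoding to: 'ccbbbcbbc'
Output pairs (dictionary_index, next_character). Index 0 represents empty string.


LZ78 encoding steps:
Dictionary: {0: ''}
Step 1: w='' (idx 0), next='c' -> output (0, 'c'), add 'c' as idx 1
Step 2: w='c' (idx 1), next='b' -> output (1, 'b'), add 'cb' as idx 2
Step 3: w='' (idx 0), next='b' -> output (0, 'b'), add 'b' as idx 3
Step 4: w='b' (idx 3), next='c' -> output (3, 'c'), add 'bc' as idx 4
Step 5: w='b' (idx 3), next='b' -> output (3, 'b'), add 'bb' as idx 5
Step 6: w='c' (idx 1), end of input -> output (1, '')


Encoded: [(0, 'c'), (1, 'b'), (0, 'b'), (3, 'c'), (3, 'b'), (1, '')]


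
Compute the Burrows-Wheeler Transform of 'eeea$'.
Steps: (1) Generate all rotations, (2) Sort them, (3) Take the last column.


Rotations (sorted):
  0: $eeea -> last char: a
  1: a$eee -> last char: e
  2: ea$ee -> last char: e
  3: eea$e -> last char: e
  4: eeea$ -> last char: $


BWT = aeee$


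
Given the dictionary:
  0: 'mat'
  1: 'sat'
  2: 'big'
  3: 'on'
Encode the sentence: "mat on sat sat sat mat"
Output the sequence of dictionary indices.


Look up each word in the dictionary:
  'mat' -> 0
  'on' -> 3
  'sat' -> 1
  'sat' -> 1
  'sat' -> 1
  'mat' -> 0

Encoded: [0, 3, 1, 1, 1, 0]


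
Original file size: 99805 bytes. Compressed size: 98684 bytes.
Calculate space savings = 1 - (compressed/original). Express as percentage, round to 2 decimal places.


ratio = compressed/original = 98684/99805 = 0.988768
savings = 1 - ratio = 1 - 0.988768 = 0.011232
as a percentage: 0.011232 * 100 = 1.12%

Space savings = 1 - 98684/99805 = 1.12%


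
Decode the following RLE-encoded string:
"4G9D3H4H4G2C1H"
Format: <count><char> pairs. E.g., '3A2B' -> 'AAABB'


Expanding each <count><char> pair:
  4G -> 'GGGG'
  9D -> 'DDDDDDDDD'
  3H -> 'HHH'
  4H -> 'HHHH'
  4G -> 'GGGG'
  2C -> 'CC'
  1H -> 'H'

Decoded = GGGGDDDDDDDDDHHHHHHHGGGGCCH


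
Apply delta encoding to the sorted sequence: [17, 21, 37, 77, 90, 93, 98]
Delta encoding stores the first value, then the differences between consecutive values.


First value: 17
Deltas:
  21 - 17 = 4
  37 - 21 = 16
  77 - 37 = 40
  90 - 77 = 13
  93 - 90 = 3
  98 - 93 = 5


Delta encoded: [17, 4, 16, 40, 13, 3, 5]


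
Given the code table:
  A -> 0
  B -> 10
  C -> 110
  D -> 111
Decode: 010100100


Decoding:
0 -> A
10 -> B
10 -> B
0 -> A
10 -> B
0 -> A


Result: ABBABA


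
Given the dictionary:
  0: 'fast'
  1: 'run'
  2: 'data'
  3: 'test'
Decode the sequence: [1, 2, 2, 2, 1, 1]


Look up each index in the dictionary:
  1 -> 'run'
  2 -> 'data'
  2 -> 'data'
  2 -> 'data'
  1 -> 'run'
  1 -> 'run'

Decoded: "run data data data run run"


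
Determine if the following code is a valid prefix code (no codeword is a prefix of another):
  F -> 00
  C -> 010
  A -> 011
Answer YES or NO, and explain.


Checking each pair (does one codeword prefix another?):
  F='00' vs C='010': no prefix
  F='00' vs A='011': no prefix
  C='010' vs F='00': no prefix
  C='010' vs A='011': no prefix
  A='011' vs F='00': no prefix
  A='011' vs C='010': no prefix
No violation found over all pairs.

YES -- this is a valid prefix code. No codeword is a prefix of any other codeword.


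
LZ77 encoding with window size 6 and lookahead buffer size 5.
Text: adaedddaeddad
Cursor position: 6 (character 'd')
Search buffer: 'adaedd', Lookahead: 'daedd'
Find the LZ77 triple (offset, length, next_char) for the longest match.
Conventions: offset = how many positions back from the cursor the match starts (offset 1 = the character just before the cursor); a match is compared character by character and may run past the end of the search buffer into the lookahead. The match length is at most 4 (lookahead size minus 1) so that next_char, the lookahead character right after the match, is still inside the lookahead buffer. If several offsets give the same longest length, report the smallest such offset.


Try each offset into the search buffer:
  offset=1 (pos 5, char 'd'): match length 1
  offset=2 (pos 4, char 'd'): match length 1
  offset=3 (pos 3, char 'e'): match length 0
  offset=4 (pos 2, char 'a'): match length 0
  offset=5 (pos 1, char 'd'): match length 4
  offset=6 (pos 0, char 'a'): match length 0
Longest match has length 4 at offset 5.
next_char = character at position 6 + 4 = 10 -> 'd'

Best match: offset=5, length=4 (matching 'daed' starting at position 1)
LZ77 triple: (5, 4, 'd')


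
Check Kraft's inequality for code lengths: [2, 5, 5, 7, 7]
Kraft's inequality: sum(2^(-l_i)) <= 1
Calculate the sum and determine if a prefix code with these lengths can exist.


Sum = 2^(-2) + 2^(-5) + 2^(-5) + 2^(-7) + 2^(-7)
    = 0.25 + 0.03125 + 0.03125 + 0.0078125 + 0.0078125
    = 42/128 = 0.328125
Since 0.328125 <= 1, Kraft's inequality IS satisfied.
A prefix code with these lengths CAN exist.

Kraft sum = 0.328125. Satisfied.


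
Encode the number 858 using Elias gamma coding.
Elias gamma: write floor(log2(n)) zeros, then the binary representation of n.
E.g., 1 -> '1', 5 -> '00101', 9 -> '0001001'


num_bits = floor(log2(858)) + 1 = 10
leading_zeros = num_bits - 1 = 9
binary(858) = 1101011010

Elias gamma(858) = '000000000' + '1101011010' = 0000000001101011010 (19 bits)


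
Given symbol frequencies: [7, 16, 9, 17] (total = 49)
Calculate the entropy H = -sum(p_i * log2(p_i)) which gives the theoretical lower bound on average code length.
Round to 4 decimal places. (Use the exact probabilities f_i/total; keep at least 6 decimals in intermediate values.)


Per-symbol terms -p_i * log2(p_i) with p_i = f_i/49:
  p = 7/49 = 0.142857: log2(p) = -2.807355, -p*log2(p) = 0.401051
  p = 16/49 = 0.326531: log2(p) = -1.614710, -p*log2(p) = 0.527252
  p = 9/49 = 0.183673: log2(p) = -2.444785, -p*log2(p) = 0.449042
  p = 17/49 = 0.346939: log2(p) = -1.527247, -p*log2(p) = 0.529861
H = 0.401051 + 0.527252 + 0.449042 + 0.529861 = 1.907206

H = 1.9072 bits/symbol


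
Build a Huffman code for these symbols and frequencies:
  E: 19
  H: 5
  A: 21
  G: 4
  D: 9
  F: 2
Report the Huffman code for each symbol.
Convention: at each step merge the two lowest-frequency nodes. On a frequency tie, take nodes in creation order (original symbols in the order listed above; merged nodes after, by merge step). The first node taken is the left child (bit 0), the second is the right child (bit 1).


Huffman tree construction:
Step 1: Merge F(2) + G(4) = 6
Step 2: Merge H(5) + (F+G)(6) = 11
Step 3: Merge D(9) + (H+(F+G))(11) = 20
Step 4: Merge E(19) + (D+(H+(F+G)))(20) = 39
Step 5: Merge A(21) + (E+(D+(H+(F+G))))(39) = 60
Read each symbol's code off the tree from the root (left child = 0, right child = 1).

Codes:
  E: 10 (length 2)
  H: 1110 (length 4)
  A: 0 (length 1)
  G: 11111 (length 5)
  D: 110 (length 3)
  F: 11110 (length 5)
Average code length: 136/60 = 2.2667 bits/symbol


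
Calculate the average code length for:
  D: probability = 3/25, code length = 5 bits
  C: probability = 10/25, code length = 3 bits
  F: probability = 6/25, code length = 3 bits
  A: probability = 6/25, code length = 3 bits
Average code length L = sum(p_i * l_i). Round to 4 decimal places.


Weighted contributions p_i * l_i:
  D: (3/25) * 5 = 15/25
  C: (10/25) * 3 = 30/25
  F: (6/25) * 3 = 18/25
  A: (6/25) * 3 = 18/25
Sum = (15 + 30 + 18 + 18)/25 = 81/25

L = 81/25 = 3.2400 bits/symbol


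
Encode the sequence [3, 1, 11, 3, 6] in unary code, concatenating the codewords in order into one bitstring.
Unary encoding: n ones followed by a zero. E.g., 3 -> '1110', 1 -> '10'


Encode each number as n ones followed by a terminating 0:
  3 -> 1110 (4 bits)
  1 -> 10 (2 bits)
  11 -> 111111111110 (12 bits)
  3 -> 1110 (4 bits)
  6 -> 1111110 (7 bits)
Total length = 4 + 2 + 12 + 4 + 7 = 29 bits.

Unary([3, 1, 11, 3, 6]) = 11101011111111111011101111110 (29 bits)


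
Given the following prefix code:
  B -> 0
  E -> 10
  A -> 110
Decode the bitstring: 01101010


Decoding step by step:
Bits 0 -> B
Bits 110 -> A
Bits 10 -> E
Bits 10 -> E


Decoded message: BAEE


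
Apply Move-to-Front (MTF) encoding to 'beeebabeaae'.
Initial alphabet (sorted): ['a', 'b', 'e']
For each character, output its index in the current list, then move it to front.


MTF encoding:
'b': index 1 in ['a', 'b', 'e'] -> ['b', 'a', 'e']
'e': index 2 in ['b', 'a', 'e'] -> ['e', 'b', 'a']
'e': index 0 in ['e', 'b', 'a'] -> ['e', 'b', 'a']
'e': index 0 in ['e', 'b', 'a'] -> ['e', 'b', 'a']
'b': index 1 in ['e', 'b', 'a'] -> ['b', 'e', 'a']
'a': index 2 in ['b', 'e', 'a'] -> ['a', 'b', 'e']
'b': index 1 in ['a', 'b', 'e'] -> ['b', 'a', 'e']
'e': index 2 in ['b', 'a', 'e'] -> ['e', 'b', 'a']
'a': index 2 in ['e', 'b', 'a'] -> ['a', 'e', 'b']
'a': index 0 in ['a', 'e', 'b'] -> ['a', 'e', 'b']
'e': index 1 in ['a', 'e', 'b'] -> ['e', 'a', 'b']


Output: [1, 2, 0, 0, 1, 2, 1, 2, 2, 0, 1]


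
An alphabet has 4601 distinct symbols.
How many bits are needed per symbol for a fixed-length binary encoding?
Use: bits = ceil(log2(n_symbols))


log2(4601) = 12.1677
Bracket: 2^12 = 4096 < 4601 <= 2^13 = 8192
So ceil(log2(4601)) = 13

bits = ceil(log2(4601)) = ceil(12.1677) = 13 bits


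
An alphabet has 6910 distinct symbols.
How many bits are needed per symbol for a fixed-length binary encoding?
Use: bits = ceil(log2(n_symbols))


log2(6910) = 12.7545
Bracket: 2^12 = 4096 < 6910 <= 2^13 = 8192
So ceil(log2(6910)) = 13

bits = ceil(log2(6910)) = ceil(12.7545) = 13 bits


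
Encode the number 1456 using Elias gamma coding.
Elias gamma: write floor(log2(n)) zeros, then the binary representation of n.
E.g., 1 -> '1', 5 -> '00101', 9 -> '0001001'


num_bits = floor(log2(1456)) + 1 = 11
leading_zeros = num_bits - 1 = 10
binary(1456) = 10110110000

Elias gamma(1456) = '0000000000' + '10110110000' = 000000000010110110000 (21 bits)


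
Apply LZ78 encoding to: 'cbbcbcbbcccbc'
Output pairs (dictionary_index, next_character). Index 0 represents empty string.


LZ78 encoding steps:
Dictionary: {0: ''}
Step 1: w='' (idx 0), next='c' -> output (0, 'c'), add 'c' as idx 1
Step 2: w='' (idx 0), next='b' -> output (0, 'b'), add 'b' as idx 2
Step 3: w='b' (idx 2), next='c' -> output (2, 'c'), add 'bc' as idx 3
Step 4: w='bc' (idx 3), next='b' -> output (3, 'b'), add 'bcb' as idx 4
Step 5: w='bc' (idx 3), next='c' -> output (3, 'c'), add 'bcc' as idx 5
Step 6: w='c' (idx 1), next='b' -> output (1, 'b'), add 'cb' as idx 6
Step 7: w='c' (idx 1), end of input -> output (1, '')


Encoded: [(0, 'c'), (0, 'b'), (2, 'c'), (3, 'b'), (3, 'c'), (1, 'b'), (1, '')]


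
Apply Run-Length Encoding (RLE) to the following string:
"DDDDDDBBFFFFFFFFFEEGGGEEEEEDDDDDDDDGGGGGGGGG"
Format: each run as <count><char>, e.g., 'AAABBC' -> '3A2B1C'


Scanning runs left to right:
  i=0: run of 'D' x 6 -> '6D'
  i=6: run of 'B' x 2 -> '2B'
  i=8: run of 'F' x 9 -> '9F'
  i=17: run of 'E' x 2 -> '2E'
  i=19: run of 'G' x 3 -> '3G'
  i=22: run of 'E' x 5 -> '5E'
  i=27: run of 'D' x 8 -> '8D'
  i=35: run of 'G' x 9 -> '9G'

RLE = 6D2B9F2E3G5E8D9G


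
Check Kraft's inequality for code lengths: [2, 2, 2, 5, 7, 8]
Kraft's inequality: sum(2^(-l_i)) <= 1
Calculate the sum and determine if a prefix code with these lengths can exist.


Sum = 2^(-2) + 2^(-2) + 2^(-2) + 2^(-5) + 2^(-7) + 2^(-8)
    = 0.25 + 0.25 + 0.25 + 0.03125 + 0.0078125 + 0.00390625
    = 203/256 = 0.79296875
Since 0.79296875 <= 1, Kraft's inequality IS satisfied.
A prefix code with these lengths CAN exist.

Kraft sum = 0.79296875. Satisfied.


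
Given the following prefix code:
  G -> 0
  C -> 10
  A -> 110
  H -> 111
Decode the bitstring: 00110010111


Decoding step by step:
Bits 0 -> G
Bits 0 -> G
Bits 110 -> A
Bits 0 -> G
Bits 10 -> C
Bits 111 -> H


Decoded message: GGAGCH


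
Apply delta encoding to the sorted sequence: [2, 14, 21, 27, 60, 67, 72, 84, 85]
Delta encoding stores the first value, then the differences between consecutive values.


First value: 2
Deltas:
  14 - 2 = 12
  21 - 14 = 7
  27 - 21 = 6
  60 - 27 = 33
  67 - 60 = 7
  72 - 67 = 5
  84 - 72 = 12
  85 - 84 = 1


Delta encoded: [2, 12, 7, 6, 33, 7, 5, 12, 1]


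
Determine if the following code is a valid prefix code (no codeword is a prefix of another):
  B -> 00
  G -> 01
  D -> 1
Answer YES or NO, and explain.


Checking each pair (does one codeword prefix another?):
  B='00' vs G='01': no prefix
  B='00' vs D='1': no prefix
  G='01' vs B='00': no prefix
  G='01' vs D='1': no prefix
  D='1' vs B='00': no prefix
  D='1' vs G='01': no prefix
No violation found over all pairs.

YES -- this is a valid prefix code. No codeword is a prefix of any other codeword.


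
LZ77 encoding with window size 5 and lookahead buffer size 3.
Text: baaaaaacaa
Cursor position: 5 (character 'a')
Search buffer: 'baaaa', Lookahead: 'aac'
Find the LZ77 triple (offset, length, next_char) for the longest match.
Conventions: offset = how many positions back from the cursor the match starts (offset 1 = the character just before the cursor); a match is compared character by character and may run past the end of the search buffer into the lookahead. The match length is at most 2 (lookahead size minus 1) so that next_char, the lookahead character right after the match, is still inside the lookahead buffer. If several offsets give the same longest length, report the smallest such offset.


Try each offset into the search buffer:
  offset=1 (pos 4, char 'a'): match length 2
  offset=2 (pos 3, char 'a'): match length 2
  offset=3 (pos 2, char 'a'): match length 2
  offset=4 (pos 1, char 'a'): match length 2
  offset=5 (pos 0, char 'b'): match length 0
Longest match has length 2, found at offsets 1, 2, 3, 4; take the smallest, offset 1.
next_char = character at position 5 + 2 = 7 -> 'c'

Best match: offset=1, length=2 (matching 'aa' starting at position 4)
LZ77 triple: (1, 2, 'c')


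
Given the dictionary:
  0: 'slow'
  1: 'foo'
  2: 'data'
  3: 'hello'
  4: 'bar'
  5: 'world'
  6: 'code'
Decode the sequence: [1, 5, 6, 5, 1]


Look up each index in the dictionary:
  1 -> 'foo'
  5 -> 'world'
  6 -> 'code'
  5 -> 'world'
  1 -> 'foo'

Decoded: "foo world code world foo"


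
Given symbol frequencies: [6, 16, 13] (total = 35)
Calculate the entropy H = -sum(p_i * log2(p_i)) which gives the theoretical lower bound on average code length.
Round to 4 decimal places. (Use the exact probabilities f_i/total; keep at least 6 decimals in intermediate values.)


Per-symbol terms -p_i * log2(p_i) with p_i = f_i/35:
  p = 6/35 = 0.171429: log2(p) = -2.544321, -p*log2(p) = 0.436169
  p = 16/35 = 0.457143: log2(p) = -1.129283, -p*log2(p) = 0.516244
  p = 13/35 = 0.371429: log2(p) = -1.428843, -p*log2(p) = 0.530713
H = 0.436169 + 0.516244 + 0.530713 = 1.483126

H = 1.4831 bits/symbol


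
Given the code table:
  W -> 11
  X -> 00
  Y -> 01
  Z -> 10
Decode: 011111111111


Decoding:
01 -> Y
11 -> W
11 -> W
11 -> W
11 -> W
11 -> W


Result: YWWWWW


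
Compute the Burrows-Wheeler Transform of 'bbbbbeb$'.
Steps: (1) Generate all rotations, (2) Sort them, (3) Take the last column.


Rotations (sorted):
  0: $bbbbbeb -> last char: b
  1: b$bbbbbe -> last char: e
  2: bbbbbeb$ -> last char: $
  3: bbbbeb$b -> last char: b
  4: bbbeb$bb -> last char: b
  5: bbeb$bbb -> last char: b
  6: beb$bbbb -> last char: b
  7: eb$bbbbb -> last char: b


BWT = be$bbbbb


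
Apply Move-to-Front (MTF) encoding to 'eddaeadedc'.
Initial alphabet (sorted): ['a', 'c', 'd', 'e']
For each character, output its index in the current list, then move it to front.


MTF encoding:
'e': index 3 in ['a', 'c', 'd', 'e'] -> ['e', 'a', 'c', 'd']
'd': index 3 in ['e', 'a', 'c', 'd'] -> ['d', 'e', 'a', 'c']
'd': index 0 in ['d', 'e', 'a', 'c'] -> ['d', 'e', 'a', 'c']
'a': index 2 in ['d', 'e', 'a', 'c'] -> ['a', 'd', 'e', 'c']
'e': index 2 in ['a', 'd', 'e', 'c'] -> ['e', 'a', 'd', 'c']
'a': index 1 in ['e', 'a', 'd', 'c'] -> ['a', 'e', 'd', 'c']
'd': index 2 in ['a', 'e', 'd', 'c'] -> ['d', 'a', 'e', 'c']
'e': index 2 in ['d', 'a', 'e', 'c'] -> ['e', 'd', 'a', 'c']
'd': index 1 in ['e', 'd', 'a', 'c'] -> ['d', 'e', 'a', 'c']
'c': index 3 in ['d', 'e', 'a', 'c'] -> ['c', 'd', 'e', 'a']


Output: [3, 3, 0, 2, 2, 1, 2, 2, 1, 3]


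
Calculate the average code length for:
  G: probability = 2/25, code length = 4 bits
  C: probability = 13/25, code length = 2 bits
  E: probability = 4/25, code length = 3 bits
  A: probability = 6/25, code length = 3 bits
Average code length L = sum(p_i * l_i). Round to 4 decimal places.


Weighted contributions p_i * l_i:
  G: (2/25) * 4 = 8/25
  C: (13/25) * 2 = 26/25
  E: (4/25) * 3 = 12/25
  A: (6/25) * 3 = 18/25
Sum = (8 + 26 + 12 + 18)/25 = 64/25

L = 64/25 = 2.5600 bits/symbol


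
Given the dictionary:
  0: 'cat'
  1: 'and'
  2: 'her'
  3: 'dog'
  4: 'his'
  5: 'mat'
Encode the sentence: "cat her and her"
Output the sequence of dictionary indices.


Look up each word in the dictionary:
  'cat' -> 0
  'her' -> 2
  'and' -> 1
  'her' -> 2

Encoded: [0, 2, 1, 2]


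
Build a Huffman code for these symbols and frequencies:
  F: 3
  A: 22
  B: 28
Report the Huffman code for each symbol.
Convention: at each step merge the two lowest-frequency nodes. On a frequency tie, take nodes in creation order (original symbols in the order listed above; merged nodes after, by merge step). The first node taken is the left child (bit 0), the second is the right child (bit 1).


Huffman tree construction:
Step 1: Merge F(3) + A(22) = 25
Step 2: Merge (F+A)(25) + B(28) = 53
Read each symbol's code off the tree from the root (left child = 0, right child = 1).

Codes:
  F: 00 (length 2)
  A: 01 (length 2)
  B: 1 (length 1)
Average code length: 78/53 = 1.4717 bits/symbol


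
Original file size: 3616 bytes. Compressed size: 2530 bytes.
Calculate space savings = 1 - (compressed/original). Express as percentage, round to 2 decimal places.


ratio = compressed/original = 2530/3616 = 0.699668
savings = 1 - ratio = 1 - 0.699668 = 0.300332
as a percentage: 0.300332 * 100 = 30.03%

Space savings = 1 - 2530/3616 = 30.03%


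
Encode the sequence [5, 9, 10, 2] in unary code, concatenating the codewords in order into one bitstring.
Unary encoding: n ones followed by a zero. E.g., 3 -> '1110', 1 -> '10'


Encode each number as n ones followed by a terminating 0:
  5 -> 111110 (6 bits)
  9 -> 1111111110 (10 bits)
  10 -> 11111111110 (11 bits)
  2 -> 110 (3 bits)
Total length = 6 + 10 + 11 + 3 = 30 bits.

Unary([5, 9, 10, 2]) = 111110111111111011111111110110 (30 bits)


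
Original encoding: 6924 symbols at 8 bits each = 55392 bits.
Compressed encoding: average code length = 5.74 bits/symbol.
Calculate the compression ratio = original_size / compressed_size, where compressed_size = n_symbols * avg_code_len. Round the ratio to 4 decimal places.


original_size = n_symbols * orig_bits = 6924 * 8 = 55392 bits
compressed_size = n_symbols * avg_code_len = 6924 * 5.74 = 39743.76 bits
ratio = original_size / compressed_size = 55392 / 39743.76 = 1.3937

Compression ratio = 1.3937


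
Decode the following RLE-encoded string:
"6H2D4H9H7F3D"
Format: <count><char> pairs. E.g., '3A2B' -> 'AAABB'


Expanding each <count><char> pair:
  6H -> 'HHHHHH'
  2D -> 'DD'
  4H -> 'HHHH'
  9H -> 'HHHHHHHHH'
  7F -> 'FFFFFFF'
  3D -> 'DDD'

Decoded = HHHHHHDDHHHHHHHHHHHHHFFFFFFFDDD


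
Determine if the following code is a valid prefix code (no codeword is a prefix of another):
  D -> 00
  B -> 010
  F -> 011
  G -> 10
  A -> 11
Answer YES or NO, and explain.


Checking each pair (does one codeword prefix another?):
  D='00' vs B='010': no prefix
  D='00' vs F='011': no prefix
  D='00' vs G='10': no prefix
  D='00' vs A='11': no prefix
  B='010' vs D='00': no prefix
  B='010' vs F='011': no prefix
  B='010' vs G='10': no prefix
  B='010' vs A='11': no prefix
  F='011' vs D='00': no prefix
  F='011' vs B='010': no prefix
  F='011' vs G='10': no prefix
  F='011' vs A='11': no prefix
  G='10' vs D='00': no prefix
  G='10' vs B='010': no prefix
  G='10' vs F='011': no prefix
  G='10' vs A='11': no prefix
  A='11' vs D='00': no prefix
  A='11' vs B='010': no prefix
  A='11' vs F='011': no prefix
  A='11' vs G='10': no prefix
No violation found over all pairs.

YES -- this is a valid prefix code. No codeword is a prefix of any other codeword.


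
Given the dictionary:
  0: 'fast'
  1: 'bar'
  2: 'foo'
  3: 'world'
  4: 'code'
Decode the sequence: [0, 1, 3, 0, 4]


Look up each index in the dictionary:
  0 -> 'fast'
  1 -> 'bar'
  3 -> 'world'
  0 -> 'fast'
  4 -> 'code'

Decoded: "fast bar world fast code"


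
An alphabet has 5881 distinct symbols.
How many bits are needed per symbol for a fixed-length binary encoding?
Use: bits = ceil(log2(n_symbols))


log2(5881) = 12.5218
Bracket: 2^12 = 4096 < 5881 <= 2^13 = 8192
So ceil(log2(5881)) = 13

bits = ceil(log2(5881)) = ceil(12.5218) = 13 bits


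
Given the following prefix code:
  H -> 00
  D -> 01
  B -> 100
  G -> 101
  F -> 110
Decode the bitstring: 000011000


Decoding step by step:
Bits 00 -> H
Bits 00 -> H
Bits 110 -> F
Bits 00 -> H


Decoded message: HHFH


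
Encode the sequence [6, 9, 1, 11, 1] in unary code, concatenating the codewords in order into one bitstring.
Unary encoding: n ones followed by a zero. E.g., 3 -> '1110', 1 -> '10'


Encode each number as n ones followed by a terminating 0:
  6 -> 1111110 (7 bits)
  9 -> 1111111110 (10 bits)
  1 -> 10 (2 bits)
  11 -> 111111111110 (12 bits)
  1 -> 10 (2 bits)
Total length = 7 + 10 + 2 + 12 + 2 = 33 bits.

Unary([6, 9, 1, 11, 1]) = 111111011111111101011111111111010 (33 bits)


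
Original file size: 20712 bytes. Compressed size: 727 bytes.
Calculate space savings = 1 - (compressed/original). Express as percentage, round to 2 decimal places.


ratio = compressed/original = 727/20712 = 0.0351
savings = 1 - ratio = 1 - 0.0351 = 0.9649
as a percentage: 0.9649 * 100 = 96.49%

Space savings = 1 - 727/20712 = 96.49%


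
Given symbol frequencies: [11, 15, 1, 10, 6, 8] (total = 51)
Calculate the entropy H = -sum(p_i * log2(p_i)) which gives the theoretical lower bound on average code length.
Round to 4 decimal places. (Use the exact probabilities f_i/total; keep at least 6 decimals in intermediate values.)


Per-symbol terms -p_i * log2(p_i) with p_i = f_i/51:
  p = 11/51 = 0.215686: log2(p) = -2.212994, -p*log2(p) = 0.477312
  p = 15/51 = 0.294118: log2(p) = -1.765535, -p*log2(p) = 0.519275
  p = 1/51 = 0.019608: log2(p) = -5.672425, -p*log2(p) = 0.111224
  p = 10/51 = 0.196078: log2(p) = -2.350497, -p*log2(p) = 0.460882
  p = 6/51 = 0.117647: log2(p) = -3.087463, -p*log2(p) = 0.363231
  p = 8/51 = 0.156863: log2(p) = -2.672425, -p*log2(p) = 0.419204
H = 0.477312 + 0.519275 + 0.111224 + 0.460882 + 0.363231 + 0.419204 = 2.351128

H = 2.3511 bits/symbol


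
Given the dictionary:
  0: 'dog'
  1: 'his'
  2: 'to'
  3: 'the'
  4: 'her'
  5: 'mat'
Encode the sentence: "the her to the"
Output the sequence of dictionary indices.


Look up each word in the dictionary:
  'the' -> 3
  'her' -> 4
  'to' -> 2
  'the' -> 3

Encoded: [3, 4, 2, 3]


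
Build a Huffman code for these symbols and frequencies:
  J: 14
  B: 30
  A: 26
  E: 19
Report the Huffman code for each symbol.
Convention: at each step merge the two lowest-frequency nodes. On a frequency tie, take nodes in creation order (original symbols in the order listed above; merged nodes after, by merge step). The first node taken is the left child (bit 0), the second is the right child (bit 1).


Huffman tree construction:
Step 1: Merge J(14) + E(19) = 33
Step 2: Merge A(26) + B(30) = 56
Step 3: Merge (J+E)(33) + (A+B)(56) = 89
Read each symbol's code off the tree from the root (left child = 0, right child = 1).

Codes:
  J: 00 (length 2)
  B: 11 (length 2)
  A: 10 (length 2)
  E: 01 (length 2)
Average code length: 178/89 = 2.0000 bits/symbol


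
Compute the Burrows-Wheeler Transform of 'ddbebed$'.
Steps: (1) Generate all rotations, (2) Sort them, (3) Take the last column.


Rotations (sorted):
  0: $ddbebed -> last char: d
  1: bebed$dd -> last char: d
  2: bed$ddbe -> last char: e
  3: d$ddbebe -> last char: e
  4: dbebed$d -> last char: d
  5: ddbebed$ -> last char: $
  6: ebed$ddb -> last char: b
  7: ed$ddbeb -> last char: b


BWT = ddeed$bb


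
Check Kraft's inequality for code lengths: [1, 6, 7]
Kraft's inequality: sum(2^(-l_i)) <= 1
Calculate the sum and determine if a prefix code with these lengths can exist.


Sum = 2^(-1) + 2^(-6) + 2^(-7)
    = 0.5 + 0.015625 + 0.0078125
    = 67/128 = 0.5234375
Since 0.5234375 <= 1, Kraft's inequality IS satisfied.
A prefix code with these lengths CAN exist.

Kraft sum = 0.5234375. Satisfied.


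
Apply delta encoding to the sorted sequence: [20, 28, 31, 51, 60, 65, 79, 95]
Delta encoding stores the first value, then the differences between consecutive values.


First value: 20
Deltas:
  28 - 20 = 8
  31 - 28 = 3
  51 - 31 = 20
  60 - 51 = 9
  65 - 60 = 5
  79 - 65 = 14
  95 - 79 = 16


Delta encoded: [20, 8, 3, 20, 9, 5, 14, 16]


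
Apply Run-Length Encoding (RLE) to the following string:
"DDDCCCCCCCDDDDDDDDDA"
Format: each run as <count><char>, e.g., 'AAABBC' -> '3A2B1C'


Scanning runs left to right:
  i=0: run of 'D' x 3 -> '3D'
  i=3: run of 'C' x 7 -> '7C'
  i=10: run of 'D' x 9 -> '9D'
  i=19: run of 'A' x 1 -> '1A'

RLE = 3D7C9D1A


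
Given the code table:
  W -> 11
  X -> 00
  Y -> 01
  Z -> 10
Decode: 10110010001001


Decoding:
10 -> Z
11 -> W
00 -> X
10 -> Z
00 -> X
10 -> Z
01 -> Y


Result: ZWXZXZY


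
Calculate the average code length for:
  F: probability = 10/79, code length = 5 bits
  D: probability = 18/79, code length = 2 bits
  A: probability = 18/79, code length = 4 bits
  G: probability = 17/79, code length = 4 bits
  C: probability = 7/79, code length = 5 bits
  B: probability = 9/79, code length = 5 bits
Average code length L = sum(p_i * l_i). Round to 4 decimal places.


Weighted contributions p_i * l_i:
  F: (10/79) * 5 = 50/79
  D: (18/79) * 2 = 36/79
  A: (18/79) * 4 = 72/79
  G: (17/79) * 4 = 68/79
  C: (7/79) * 5 = 35/79
  B: (9/79) * 5 = 45/79
Sum = (50 + 36 + 72 + 68 + 35 + 45)/79 = 306/79

L = 306/79 = 3.8734 bits/symbol


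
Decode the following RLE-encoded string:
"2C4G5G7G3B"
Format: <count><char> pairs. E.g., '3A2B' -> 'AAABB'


Expanding each <count><char> pair:
  2C -> 'CC'
  4G -> 'GGGG'
  5G -> 'GGGGG'
  7G -> 'GGGGGGG'
  3B -> 'BBB'

Decoded = CCGGGGGGGGGGGGGGGGBBB


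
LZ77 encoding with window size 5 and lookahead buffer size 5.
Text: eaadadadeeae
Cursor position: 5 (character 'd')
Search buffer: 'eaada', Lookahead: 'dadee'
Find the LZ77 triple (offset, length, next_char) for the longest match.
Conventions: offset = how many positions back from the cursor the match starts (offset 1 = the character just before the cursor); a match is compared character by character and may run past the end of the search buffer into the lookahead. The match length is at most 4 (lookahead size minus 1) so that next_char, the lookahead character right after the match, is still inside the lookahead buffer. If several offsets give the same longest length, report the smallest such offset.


Try each offset into the search buffer:
  offset=1 (pos 4, char 'a'): match length 0
  offset=2 (pos 3, char 'd'): match length 3
  offset=3 (pos 2, char 'a'): match length 0
  offset=4 (pos 1, char 'a'): match length 0
  offset=5 (pos 0, char 'e'): match length 0
Longest match has length 3 at offset 2.
next_char = character at position 5 + 3 = 8 -> 'e'

Best match: offset=2, length=3 (matching 'dad' starting at position 3)
LZ77 triple: (2, 3, 'e')


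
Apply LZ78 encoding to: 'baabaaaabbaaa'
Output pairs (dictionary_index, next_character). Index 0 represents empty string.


LZ78 encoding steps:
Dictionary: {0: ''}
Step 1: w='' (idx 0), next='b' -> output (0, 'b'), add 'b' as idx 1
Step 2: w='' (idx 0), next='a' -> output (0, 'a'), add 'a' as idx 2
Step 3: w='a' (idx 2), next='b' -> output (2, 'b'), add 'ab' as idx 3
Step 4: w='a' (idx 2), next='a' -> output (2, 'a'), add 'aa' as idx 4
Step 5: w='aa' (idx 4), next='b' -> output (4, 'b'), add 'aab' as idx 5
Step 6: w='b' (idx 1), next='a' -> output (1, 'a'), add 'ba' as idx 6
Step 7: w='aa' (idx 4), end of input -> output (4, '')


Encoded: [(0, 'b'), (0, 'a'), (2, 'b'), (2, 'a'), (4, 'b'), (1, 'a'), (4, '')]


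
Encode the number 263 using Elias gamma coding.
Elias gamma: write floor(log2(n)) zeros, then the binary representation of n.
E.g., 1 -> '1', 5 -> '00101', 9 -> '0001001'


num_bits = floor(log2(263)) + 1 = 9
leading_zeros = num_bits - 1 = 8
binary(263) = 100000111

Elias gamma(263) = '00000000' + '100000111' = 00000000100000111 (17 bits)


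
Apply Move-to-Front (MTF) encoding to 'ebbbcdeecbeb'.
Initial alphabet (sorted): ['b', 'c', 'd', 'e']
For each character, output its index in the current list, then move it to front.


MTF encoding:
'e': index 3 in ['b', 'c', 'd', 'e'] -> ['e', 'b', 'c', 'd']
'b': index 1 in ['e', 'b', 'c', 'd'] -> ['b', 'e', 'c', 'd']
'b': index 0 in ['b', 'e', 'c', 'd'] -> ['b', 'e', 'c', 'd']
'b': index 0 in ['b', 'e', 'c', 'd'] -> ['b', 'e', 'c', 'd']
'c': index 2 in ['b', 'e', 'c', 'd'] -> ['c', 'b', 'e', 'd']
'd': index 3 in ['c', 'b', 'e', 'd'] -> ['d', 'c', 'b', 'e']
'e': index 3 in ['d', 'c', 'b', 'e'] -> ['e', 'd', 'c', 'b']
'e': index 0 in ['e', 'd', 'c', 'b'] -> ['e', 'd', 'c', 'b']
'c': index 2 in ['e', 'd', 'c', 'b'] -> ['c', 'e', 'd', 'b']
'b': index 3 in ['c', 'e', 'd', 'b'] -> ['b', 'c', 'e', 'd']
'e': index 2 in ['b', 'c', 'e', 'd'] -> ['e', 'b', 'c', 'd']
'b': index 1 in ['e', 'b', 'c', 'd'] -> ['b', 'e', 'c', 'd']


Output: [3, 1, 0, 0, 2, 3, 3, 0, 2, 3, 2, 1]


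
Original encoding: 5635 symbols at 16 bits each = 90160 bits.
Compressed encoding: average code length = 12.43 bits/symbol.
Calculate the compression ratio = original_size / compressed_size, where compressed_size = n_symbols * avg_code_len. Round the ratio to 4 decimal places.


original_size = n_symbols * orig_bits = 5635 * 16 = 90160 bits
compressed_size = n_symbols * avg_code_len = 5635 * 12.43 = 70043.05 bits
ratio = original_size / compressed_size = 90160 / 70043.05 = 1.2872

Compression ratio = 1.2872


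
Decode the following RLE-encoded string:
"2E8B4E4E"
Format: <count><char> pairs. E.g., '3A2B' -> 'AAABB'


Expanding each <count><char> pair:
  2E -> 'EE'
  8B -> 'BBBBBBBB'
  4E -> 'EEEE'
  4E -> 'EEEE'

Decoded = EEBBBBBBBBEEEEEEEE


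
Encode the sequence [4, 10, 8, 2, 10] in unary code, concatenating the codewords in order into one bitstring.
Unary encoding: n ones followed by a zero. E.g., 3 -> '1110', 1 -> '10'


Encode each number as n ones followed by a terminating 0:
  4 -> 11110 (5 bits)
  10 -> 11111111110 (11 bits)
  8 -> 111111110 (9 bits)
  2 -> 110 (3 bits)
  10 -> 11111111110 (11 bits)
Total length = 5 + 11 + 9 + 3 + 11 = 39 bits.

Unary([4, 10, 8, 2, 10]) = 111101111111111011111111011011111111110 (39 bits)


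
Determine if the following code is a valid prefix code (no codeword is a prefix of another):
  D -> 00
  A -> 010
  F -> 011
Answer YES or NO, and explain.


Checking each pair (does one codeword prefix another?):
  D='00' vs A='010': no prefix
  D='00' vs F='011': no prefix
  A='010' vs D='00': no prefix
  A='010' vs F='011': no prefix
  F='011' vs D='00': no prefix
  F='011' vs A='010': no prefix
No violation found over all pairs.

YES -- this is a valid prefix code. No codeword is a prefix of any other codeword.


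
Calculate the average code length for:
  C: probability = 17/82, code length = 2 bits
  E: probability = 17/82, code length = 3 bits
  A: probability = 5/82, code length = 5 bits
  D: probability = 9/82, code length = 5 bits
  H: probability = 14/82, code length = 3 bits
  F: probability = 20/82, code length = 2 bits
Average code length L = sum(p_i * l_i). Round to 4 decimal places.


Weighted contributions p_i * l_i:
  C: (17/82) * 2 = 34/82
  E: (17/82) * 3 = 51/82
  A: (5/82) * 5 = 25/82
  D: (9/82) * 5 = 45/82
  H: (14/82) * 3 = 42/82
  F: (20/82) * 2 = 40/82
Sum = (34 + 51 + 25 + 45 + 42 + 40)/82 = 237/82

L = 237/82 = 2.8902 bits/symbol


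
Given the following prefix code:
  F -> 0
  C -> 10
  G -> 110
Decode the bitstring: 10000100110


Decoding step by step:
Bits 10 -> C
Bits 0 -> F
Bits 0 -> F
Bits 0 -> F
Bits 10 -> C
Bits 0 -> F
Bits 110 -> G


Decoded message: CFFFCFG


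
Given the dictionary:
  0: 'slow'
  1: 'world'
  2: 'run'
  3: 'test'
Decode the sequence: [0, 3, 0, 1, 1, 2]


Look up each index in the dictionary:
  0 -> 'slow'
  3 -> 'test'
  0 -> 'slow'
  1 -> 'world'
  1 -> 'world'
  2 -> 'run'

Decoded: "slow test slow world world run"


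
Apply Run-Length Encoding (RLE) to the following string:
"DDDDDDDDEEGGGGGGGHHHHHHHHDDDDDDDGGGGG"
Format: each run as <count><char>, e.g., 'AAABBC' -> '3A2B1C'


Scanning runs left to right:
  i=0: run of 'D' x 8 -> '8D'
  i=8: run of 'E' x 2 -> '2E'
  i=10: run of 'G' x 7 -> '7G'
  i=17: run of 'H' x 8 -> '8H'
  i=25: run of 'D' x 7 -> '7D'
  i=32: run of 'G' x 5 -> '5G'

RLE = 8D2E7G8H7D5G


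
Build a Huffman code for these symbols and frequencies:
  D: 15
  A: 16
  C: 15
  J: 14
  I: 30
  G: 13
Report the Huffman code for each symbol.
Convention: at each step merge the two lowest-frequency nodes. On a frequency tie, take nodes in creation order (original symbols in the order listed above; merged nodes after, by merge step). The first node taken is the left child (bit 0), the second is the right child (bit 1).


Huffman tree construction:
Step 1: Merge G(13) + J(14) = 27
Step 2: Merge D(15) + C(15) = 30
Step 3: Merge A(16) + (G+J)(27) = 43
Step 4: Merge I(30) + (D+C)(30) = 60
Step 5: Merge (A+(G+J))(43) + (I+(D+C))(60) = 103
Read each symbol's code off the tree from the root (left child = 0, right child = 1).

Codes:
  D: 110 (length 3)
  A: 00 (length 2)
  C: 111 (length 3)
  J: 011 (length 3)
  I: 10 (length 2)
  G: 010 (length 3)
Average code length: 263/103 = 2.5534 bits/symbol
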